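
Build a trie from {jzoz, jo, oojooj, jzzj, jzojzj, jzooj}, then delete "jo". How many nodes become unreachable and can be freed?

1

Walk "jo" from the leaf back toward the root, removing each node that no remaining word uses.
The suffix "o" (1 node) is used only by "jo"; the node for "j" still has the child "z", so pruning stops there.
Nodes removed: 1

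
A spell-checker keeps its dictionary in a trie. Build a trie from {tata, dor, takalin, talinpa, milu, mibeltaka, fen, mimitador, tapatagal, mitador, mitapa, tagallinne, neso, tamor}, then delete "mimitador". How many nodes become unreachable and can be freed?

7

A node on "mimitador"'s path can go only if nothing else ends at it or branches off below it.
The suffix "mitador" (7 nodes) is used only by "mimitador"; the node for "mi" still has the child "l", so pruning stops there.
Nodes removed: 7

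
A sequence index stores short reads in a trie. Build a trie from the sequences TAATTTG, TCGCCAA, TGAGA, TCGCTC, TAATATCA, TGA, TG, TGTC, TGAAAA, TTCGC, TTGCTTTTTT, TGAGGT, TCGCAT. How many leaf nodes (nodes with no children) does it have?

11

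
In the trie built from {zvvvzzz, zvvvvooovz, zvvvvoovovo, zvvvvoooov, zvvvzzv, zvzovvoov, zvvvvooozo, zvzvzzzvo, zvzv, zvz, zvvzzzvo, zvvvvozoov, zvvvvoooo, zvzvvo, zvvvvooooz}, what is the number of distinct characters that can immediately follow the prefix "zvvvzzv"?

0

Walk "zvvvzzv" from the root, arriving at one node.
No stored string extends past "zvvvzzv".
That node has 0 child edges.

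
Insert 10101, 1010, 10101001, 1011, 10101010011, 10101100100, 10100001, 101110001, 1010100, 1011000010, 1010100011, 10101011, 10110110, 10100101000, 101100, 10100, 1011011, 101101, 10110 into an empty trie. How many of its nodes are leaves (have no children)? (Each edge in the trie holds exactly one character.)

10

Leaves are exactly the stored words that no other stored word extends.
Those words: "10100001", "10100101000", "1010100011", "10101001", "10101010011", "10101011", "10101100100", "1011000010", "10110110", "101110001"
Leaf count: 10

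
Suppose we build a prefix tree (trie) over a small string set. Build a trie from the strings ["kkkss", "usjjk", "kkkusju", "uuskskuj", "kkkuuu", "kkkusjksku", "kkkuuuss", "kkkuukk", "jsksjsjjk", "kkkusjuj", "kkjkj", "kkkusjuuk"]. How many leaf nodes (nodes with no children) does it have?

Leaves are exactly the stored words that no other stored word extends.
Those words: "jsksjsjjk", "kkjkj", "kkkss", "kkkusjksku", "kkkusjuj", "kkkusjuuk", "kkkuukk", "kkkuuuss", "usjjk", "uuskskuj"
Leaf count: 10

10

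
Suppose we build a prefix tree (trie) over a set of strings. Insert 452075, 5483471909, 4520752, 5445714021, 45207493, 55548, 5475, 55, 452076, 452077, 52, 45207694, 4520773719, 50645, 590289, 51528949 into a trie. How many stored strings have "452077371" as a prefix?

1

Walk to "452077371"; the words in its subtree are exactly those with that prefix.
Matches: "4520773719"
Count: 1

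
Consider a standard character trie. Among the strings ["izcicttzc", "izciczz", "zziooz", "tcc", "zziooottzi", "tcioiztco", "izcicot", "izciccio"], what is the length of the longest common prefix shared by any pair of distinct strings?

5

Look for the deepest trie node that still has at least two words in its subtree.
e.g. "izciccio" and "izcicot" share the prefix "izcic" of length 5; no pair shares a longer one.
Longest shared-prefix length: 5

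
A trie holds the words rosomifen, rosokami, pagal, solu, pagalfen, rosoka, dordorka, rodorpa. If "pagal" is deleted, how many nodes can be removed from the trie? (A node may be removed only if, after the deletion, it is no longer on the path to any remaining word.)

0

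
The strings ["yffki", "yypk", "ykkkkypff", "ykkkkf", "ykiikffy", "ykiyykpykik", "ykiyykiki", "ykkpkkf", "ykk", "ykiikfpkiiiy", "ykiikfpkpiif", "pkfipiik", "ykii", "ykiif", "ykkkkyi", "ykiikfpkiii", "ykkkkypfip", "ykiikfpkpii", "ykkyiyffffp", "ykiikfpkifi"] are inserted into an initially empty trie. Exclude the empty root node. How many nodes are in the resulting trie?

70

Trace insertions, counting only characters that open a new branch:
  "yffki" → 5 new (y, f, f, k, i)
  "yypk" → prefix "y" already present; 3 new (y, p, k)
  "ykkkkypff" → prefix "y" already present; 8 new (k, k, k, k, y, p, f, f)
  "ykkkkf" → prefix "ykkkk" already present; 1 new (f)
  "ykiikffy" → prefix "yk" already present; 6 new (i, i, k, f, f, y)
  "ykiyykpykik" → prefix "yki" already present; 8 new (y, y, k, p, y, k, i, k)
  "ykiyykiki" → prefix "ykiyyk" already present; 3 new (i, k, i)
  "ykkpkkf" → prefix "ykk" already present; 4 new (p, k, k, f)
  "ykk" → prefix "ykk" already present; 0 new (none)
  "ykiikfpkiiiy" → prefix "ykiikf" already present; 6 new (p, k, i, i, i, y)
  "ykiikfpkpiif" → prefix "ykiikfpk" already present; 4 new (p, i, i, f)
  "pkfipiik" → 8 new (p, k, f, i, p, i, i, k)
  "ykii" → prefix "ykii" already present; 0 new (none)
  "ykiif" → prefix "ykii" already present; 1 new (f)
  "ykkkkyi" → prefix "ykkkky" already present; 1 new (i)
  "ykiikfpkiii" → prefix "ykiikfpkiii" already present; 0 new (none)
  "ykkkkypfip" → prefix "ykkkkypf" already present; 2 new (i, p)
  "ykiikfpkpii" → prefix "ykiikfpkpii" already present; 0 new (none)
  "ykkyiyffffp" → prefix "ykk" already present; 8 new (y, i, y, f, f, f, f, p)
  "ykiikfpkifi" → prefix "ykiikfpki" already present; 2 new (f, i)
Total nodes = 5 + 3 + 8 + 1 + 6 + 8 + 3 + 4 + 0 + 6 + 4 + 8 + 0 + 1 + 1 + 0 + 2 + 0 + 8 + 2 = 70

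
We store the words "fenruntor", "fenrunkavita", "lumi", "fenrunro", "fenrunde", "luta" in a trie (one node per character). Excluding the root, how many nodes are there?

25

Insert word by word; a character creates a node only if that edge doesn't already exist:
  "fenruntor" → 9 new (f, e, n, r, u, n, t, o, r)
  "fenrunkavita" → prefix "fenrun" already present; 6 new (k, a, v, i, t, a)
  "lumi" → 4 new (l, u, m, i)
  "fenrunro" → prefix "fenrun" already present; 2 new (r, o)
  "fenrunde" → prefix "fenrun" already present; 2 new (d, e)
  "luta" → prefix "lu" already present; 2 new (t, a)
Total nodes = 9 + 6 + 4 + 2 + 2 + 2 = 25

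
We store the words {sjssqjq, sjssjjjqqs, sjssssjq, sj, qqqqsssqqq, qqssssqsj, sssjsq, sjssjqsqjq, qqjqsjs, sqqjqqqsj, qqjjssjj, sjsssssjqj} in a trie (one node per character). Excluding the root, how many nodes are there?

66

For each word, the new-node count is its length minus the longest prefix already in the trie:
  "sjssqjq" → 7 new (s, j, s, s, q, j, q)
  "sjssjjjqqs" → prefix "sjss" already present; 6 new (j, j, j, q, q, s)
  "sjssssjq" → prefix "sjss" already present; 4 new (s, s, j, q)
  "sj" → prefix "sj" already present; 0 new (none)
  "qqqqsssqqq" → 10 new (q, q, q, q, s, s, s, q, q, q)
  "qqssssqsj" → prefix "qq" already present; 7 new (s, s, s, s, q, s, j)
  "sssjsq" → prefix "s" already present; 5 new (s, s, j, s, q)
  "sjssjqsqjq" → prefix "sjssj" already present; 5 new (q, s, q, j, q)
  "qqjqsjs" → prefix "qq" already present; 5 new (j, q, s, j, s)
  "sqqjqqqsj" → prefix "s" already present; 8 new (q, q, j, q, q, q, s, j)
  "qqjjssjj" → prefix "qqj" already present; 5 new (j, s, s, j, j)
  "sjsssssjqj" → prefix "sjssss" already present; 4 new (s, j, q, j)
Total nodes = 7 + 6 + 4 + 0 + 10 + 7 + 5 + 5 + 5 + 8 + 5 + 4 = 66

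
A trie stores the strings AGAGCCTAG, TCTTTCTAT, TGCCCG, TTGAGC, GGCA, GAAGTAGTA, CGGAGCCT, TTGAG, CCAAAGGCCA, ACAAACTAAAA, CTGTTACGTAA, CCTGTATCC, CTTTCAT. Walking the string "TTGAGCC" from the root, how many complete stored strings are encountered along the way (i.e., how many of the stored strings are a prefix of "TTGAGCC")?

2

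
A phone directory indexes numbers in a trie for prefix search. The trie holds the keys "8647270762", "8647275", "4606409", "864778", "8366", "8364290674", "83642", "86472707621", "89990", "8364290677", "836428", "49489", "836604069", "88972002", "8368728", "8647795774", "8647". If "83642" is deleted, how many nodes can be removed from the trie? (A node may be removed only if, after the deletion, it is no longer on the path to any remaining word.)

0

Walk "83642" from the leaf back toward the root, removing each node that no remaining word uses.
Every node on "83642" is still needed (e.g. by "8364290674"), so nothing is freed.
Nodes removed: 0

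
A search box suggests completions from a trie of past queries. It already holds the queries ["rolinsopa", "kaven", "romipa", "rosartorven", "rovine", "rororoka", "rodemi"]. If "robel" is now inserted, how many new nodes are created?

3

Walking "robel" from the root, the first 2 characters ("ro") follow existing edges; "b" is the first miss.
Each of the 3 remaining characters creates one node.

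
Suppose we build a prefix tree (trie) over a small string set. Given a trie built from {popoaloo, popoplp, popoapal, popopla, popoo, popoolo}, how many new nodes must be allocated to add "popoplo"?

Walking "popoplo" from the root, the first 6 characters ("popopl") follow existing edges; "o" is the first miss.
So 7 − 6 = 1 new nodes.

1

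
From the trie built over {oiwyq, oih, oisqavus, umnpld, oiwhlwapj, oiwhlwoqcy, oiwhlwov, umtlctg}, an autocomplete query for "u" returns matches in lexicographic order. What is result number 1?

umnpld

Words with prefix "u", in lexicographic order: "umnpld", "umtlctg"
Position 1: umnpld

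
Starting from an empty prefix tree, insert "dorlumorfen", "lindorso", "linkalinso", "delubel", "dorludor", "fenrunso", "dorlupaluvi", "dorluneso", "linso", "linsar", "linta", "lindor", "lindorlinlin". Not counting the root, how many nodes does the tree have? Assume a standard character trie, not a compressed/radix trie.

65

Count nodes per top-level branch (shared prefixes stored once):
  'd'-branch (delubel, dorludor, dorlumorfen, dorluneso, dorlupaluvi): 30 nodes
  'f'-branch (fenrunso): 8 nodes
  'l'-branch (lindor, lindorlinlin, lindorso, linkalinso, linsar, linso, linta): 27 nodes
Sum: 65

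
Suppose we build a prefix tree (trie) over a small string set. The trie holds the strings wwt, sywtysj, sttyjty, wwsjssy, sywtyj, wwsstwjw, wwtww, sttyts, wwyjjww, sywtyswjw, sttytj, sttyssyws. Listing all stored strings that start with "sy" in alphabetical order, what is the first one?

sywtyj

Words with prefix "sy", in lexicographic order: "sywtyj", "sywtysj", "sywtyswjw"
The 1st is sywtyj.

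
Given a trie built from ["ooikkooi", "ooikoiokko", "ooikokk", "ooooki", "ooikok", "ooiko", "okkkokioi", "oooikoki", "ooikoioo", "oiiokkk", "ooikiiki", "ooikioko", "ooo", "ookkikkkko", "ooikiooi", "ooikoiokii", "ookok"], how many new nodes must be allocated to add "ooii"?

Walking "ooii" from the root, the first 3 characters ("ooi") follow existing edges; "i" is the first miss.
So 4 − 3 = 1 new nodes.

1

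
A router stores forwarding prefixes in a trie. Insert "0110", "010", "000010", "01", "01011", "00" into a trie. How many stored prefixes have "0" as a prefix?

6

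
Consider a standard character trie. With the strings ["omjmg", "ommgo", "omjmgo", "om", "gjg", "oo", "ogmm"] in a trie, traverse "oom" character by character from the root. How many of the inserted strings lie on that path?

1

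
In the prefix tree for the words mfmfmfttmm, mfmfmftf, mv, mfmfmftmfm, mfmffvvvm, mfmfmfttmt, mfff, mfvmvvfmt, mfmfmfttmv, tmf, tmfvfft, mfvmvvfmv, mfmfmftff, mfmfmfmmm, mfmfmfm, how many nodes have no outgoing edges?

12

A leaf is a node with no children — equivalently, the end of a word that is not a proper prefix of any other stored word.
Those words: "mfff", "mfmffvvvm", "mfmfmfmmm", "mfmfmftff", "mfmfmftmfm", "mfmfmfttmm", "mfmfmfttmt", "mfmfmfttmv", "mfvmvvfmt", "mfvmvvfmv", "mv", "tmfvfft"
Leaf count: 12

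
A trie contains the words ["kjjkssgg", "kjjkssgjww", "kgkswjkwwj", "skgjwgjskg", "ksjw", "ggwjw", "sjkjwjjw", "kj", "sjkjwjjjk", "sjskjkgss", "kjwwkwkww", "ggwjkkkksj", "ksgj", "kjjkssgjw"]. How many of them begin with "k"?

8

Traverse to the node for "k", then collect every word in that subtree.
Words under "k": kgkswjkwwj, kj, kjjkssgg, kjjkssgjw, kjjkssgjww, kjwwkwkww, ksgj, ksjw
Count: 8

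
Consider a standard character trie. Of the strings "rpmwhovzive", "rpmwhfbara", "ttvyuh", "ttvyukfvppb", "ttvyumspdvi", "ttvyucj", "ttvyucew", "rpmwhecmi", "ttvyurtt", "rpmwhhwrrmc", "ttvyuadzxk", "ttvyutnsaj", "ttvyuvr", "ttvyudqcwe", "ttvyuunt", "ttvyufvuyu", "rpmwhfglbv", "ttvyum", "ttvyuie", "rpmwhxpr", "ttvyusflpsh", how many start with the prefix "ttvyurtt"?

Filter for entries beginning with "ttvyurtt":
Matches: "ttvyurtt"
Count: 1

1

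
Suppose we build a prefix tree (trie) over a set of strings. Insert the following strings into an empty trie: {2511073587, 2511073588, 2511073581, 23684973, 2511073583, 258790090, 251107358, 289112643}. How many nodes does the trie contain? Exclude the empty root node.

35

Count nodes per top-level branch (shared prefixes stored once):
  '2'-branch (23684973, 251107358, 2511073581, 2511073583, 2511073587, 2511073588, 258790090, 289112643): 35 nodes
Sum: 35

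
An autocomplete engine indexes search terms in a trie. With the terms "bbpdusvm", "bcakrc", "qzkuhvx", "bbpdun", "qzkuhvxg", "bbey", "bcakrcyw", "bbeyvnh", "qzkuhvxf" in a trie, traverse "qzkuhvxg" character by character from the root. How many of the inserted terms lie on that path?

2

Check each prefix of "qzkuhvxg" against the stored set — each match is an end-marker on the path.
Prefixes of the query that are stored words: "qzkuhvx", "qzkuhvxg"
Count: 2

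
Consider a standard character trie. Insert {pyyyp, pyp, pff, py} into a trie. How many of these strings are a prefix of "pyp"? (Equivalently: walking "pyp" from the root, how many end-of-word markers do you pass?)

2

Walk "pyp" from the root; an end-of-word marker is hit whenever a stored word is a prefix of "pyp".
Prefixes of the query that are stored words: "py", "pyp"
Count: 2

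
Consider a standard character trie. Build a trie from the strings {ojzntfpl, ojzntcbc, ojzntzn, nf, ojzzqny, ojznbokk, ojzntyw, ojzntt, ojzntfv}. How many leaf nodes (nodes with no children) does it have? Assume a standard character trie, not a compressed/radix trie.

Leaves are exactly the stored words that no other stored word extends.
Those words: "nf", "ojznbokk", "ojzntcbc", "ojzntfpl", "ojzntfv", "ojzntt", "ojzntyw", "ojzntzn", "ojzzqny"
Leaf count: 9

9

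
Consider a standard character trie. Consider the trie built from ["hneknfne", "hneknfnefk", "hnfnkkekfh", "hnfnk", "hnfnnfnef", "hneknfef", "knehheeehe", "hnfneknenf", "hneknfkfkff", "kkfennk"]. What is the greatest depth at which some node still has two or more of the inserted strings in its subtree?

Equivalently: take the maximum, over all pairs, of their longest common prefix length.
"hneknfne" and "hneknfnefk" agree on "hneknfne" (8 characters) before diverging; nothing deeper is shared.
Longest shared-prefix length: 8

8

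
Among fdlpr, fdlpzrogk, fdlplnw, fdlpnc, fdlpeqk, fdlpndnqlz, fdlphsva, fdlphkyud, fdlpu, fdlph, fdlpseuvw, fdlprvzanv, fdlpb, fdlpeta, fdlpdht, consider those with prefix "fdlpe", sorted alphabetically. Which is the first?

Filter for "fdlpe…" and sort: "fdlpeqk", "fdlpeta"
The 1st is fdlpeqk.

fdlpeqk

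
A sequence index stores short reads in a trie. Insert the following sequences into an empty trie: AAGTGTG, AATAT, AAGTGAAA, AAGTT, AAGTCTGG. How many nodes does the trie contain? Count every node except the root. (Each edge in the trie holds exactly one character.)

Count nodes per top-level branch (shared prefixes stored once):
  'A'-branch (AAGTCTGG, AAGTGAAA, AAGTGTG, AAGTT, AATAT): 18 nodes
Sum: 18

18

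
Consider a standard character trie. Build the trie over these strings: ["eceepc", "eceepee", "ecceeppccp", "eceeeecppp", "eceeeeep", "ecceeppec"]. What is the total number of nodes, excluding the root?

For each word, the new-node count is its length minus the longest prefix already in the trie:
  "eceepc" → 6 new (e, c, e, e, p, c)
  "eceepee" → prefix "eceep" already present; 2 new (e, e)
  "ecceeppccp" → prefix "ec" already present; 8 new (c, e, e, p, p, c, c, p)
  "eceeeecppp" → prefix "ecee" already present; 6 new (e, e, c, p, p, p)
  "eceeeeep" → prefix "eceeee" already present; 2 new (e, p)
  "ecceeppec" → prefix "ecceepp" already present; 2 new (e, c)
Total nodes = 6 + 2 + 8 + 6 + 2 + 2 = 26

26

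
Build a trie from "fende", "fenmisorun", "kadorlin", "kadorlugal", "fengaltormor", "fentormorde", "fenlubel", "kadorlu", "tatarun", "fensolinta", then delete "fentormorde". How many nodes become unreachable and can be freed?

8

A node on "fentormorde"'s path can go only if nothing else ends at it or branches off below it.
The suffix "tormorde" (8 nodes) is used only by "fentormorde"; the node for "fen" still has the child "d", so pruning stops there.
Nodes removed: 8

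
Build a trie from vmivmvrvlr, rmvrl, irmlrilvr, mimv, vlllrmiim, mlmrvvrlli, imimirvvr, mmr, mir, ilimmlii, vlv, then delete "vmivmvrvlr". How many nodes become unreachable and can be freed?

A node on "vmivmvrvlr"'s path can go only if nothing else ends at it or branches off below it.
The suffix "mivmvrvlr" (9 nodes) is used only by "vmivmvrvlr"; the node for "v" still has the child "l", so pruning stops there.
Nodes removed: 9

9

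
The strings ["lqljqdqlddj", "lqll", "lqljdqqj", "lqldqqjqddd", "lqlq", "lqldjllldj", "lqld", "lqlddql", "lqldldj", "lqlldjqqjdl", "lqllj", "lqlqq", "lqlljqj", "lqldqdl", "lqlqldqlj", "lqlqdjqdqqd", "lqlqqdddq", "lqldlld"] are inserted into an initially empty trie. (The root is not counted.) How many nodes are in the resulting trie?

Trace insertions, counting only characters that open a new branch:
  "lqljqdqlddj" → 11 new (l, q, l, j, q, d, q, l, d, d, j)
  "lqll" → prefix "lql" already present; 1 new (l)
  "lqljdqqj" → prefix "lqlj" already present; 4 new (d, q, q, j)
  "lqldqqjqddd" → prefix "lql" already present; 8 new (d, q, q, j, q, d, d, d)
  "lqlq" → prefix "lql" already present; 1 new (q)
  "lqldjllldj" → prefix "lqld" already present; 6 new (j, l, l, l, d, j)
  "lqld" → prefix "lqld" already present; 0 new (none)
  "lqlddql" → prefix "lqld" already present; 3 new (d, q, l)
  "lqldldj" → prefix "lqld" already present; 3 new (l, d, j)
  "lqlldjqqjdl" → prefix "lqll" already present; 7 new (d, j, q, q, j, d, l)
  "lqllj" → prefix "lqll" already present; 1 new (j)
  "lqlqq" → prefix "lqlq" already present; 1 new (q)
  "lqlljqj" → prefix "lqllj" already present; 2 new (q, j)
  "lqldqdl" → prefix "lqldq" already present; 2 new (d, l)
  "lqlqldqlj" → prefix "lqlq" already present; 5 new (l, d, q, l, j)
  "lqlqdjqdqqd" → prefix "lqlq" already present; 7 new (d, j, q, d, q, q, d)
  "lqlqqdddq" → prefix "lqlqq" already present; 4 new (d, d, d, q)
  "lqldlld" → prefix "lqldl" already present; 2 new (l, d)
Total nodes = 11 + 1 + 4 + 8 + 1 + 6 + 0 + 3 + 3 + 7 + 1 + 1 + 2 + 2 + 5 + 7 + 4 + 2 = 68

68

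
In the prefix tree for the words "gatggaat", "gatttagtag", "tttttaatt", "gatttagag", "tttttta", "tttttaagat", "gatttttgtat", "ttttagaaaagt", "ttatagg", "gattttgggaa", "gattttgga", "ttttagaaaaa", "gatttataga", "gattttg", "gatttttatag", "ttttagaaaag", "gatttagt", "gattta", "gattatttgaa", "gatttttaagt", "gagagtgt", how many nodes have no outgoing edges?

Leaves are exactly the stored words that no other stored word extends.
Those words: "gagagtgt", "gatggaat", "gattatttgaa", "gatttagag", "gatttagtag", "gatttataga", "gattttgga", "gattttgggaa", "gatttttaagt", "gatttttatag", "gatttttgtat", "ttatagg", "ttttagaaaaa", "ttttagaaaagt", "tttttaagat", "tttttaatt", "tttttta"
Leaf count: 17

17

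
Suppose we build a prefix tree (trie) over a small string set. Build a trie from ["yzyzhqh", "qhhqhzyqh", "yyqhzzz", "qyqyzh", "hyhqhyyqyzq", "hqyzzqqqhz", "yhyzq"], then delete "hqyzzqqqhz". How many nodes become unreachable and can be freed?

9

A node on "hqyzzqqqhz"'s path can go only if nothing else ends at it or branches off below it.
The suffix "qyzzqqqhz" (9 nodes) is used only by "hqyzzqqqhz"; the node for "h" still has the child "y", so pruning stops there.
Nodes removed: 9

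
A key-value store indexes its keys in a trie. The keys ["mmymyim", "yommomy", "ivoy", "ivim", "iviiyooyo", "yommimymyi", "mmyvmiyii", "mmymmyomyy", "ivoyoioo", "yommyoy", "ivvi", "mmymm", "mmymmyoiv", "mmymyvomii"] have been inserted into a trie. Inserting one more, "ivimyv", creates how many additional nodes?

2

Walking "ivimyv" from the root, the first 4 characters ("ivim") follow existing edges; "y" is the first miss.
So 6 − 4 = 2 new nodes.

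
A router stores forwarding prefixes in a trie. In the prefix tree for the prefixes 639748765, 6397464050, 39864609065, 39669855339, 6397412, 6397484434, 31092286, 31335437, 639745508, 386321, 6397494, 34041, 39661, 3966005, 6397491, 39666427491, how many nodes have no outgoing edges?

16

Leaves are exactly the stored words that no other stored word extends.
Those words: "31092286", "31335437", "34041", "386321", "3966005", "39661", "39666427491", "39669855339", "39864609065", "6397412", "639745508", "6397464050", "6397484434", "639748765", "6397491", "6397494"
Leaf count: 16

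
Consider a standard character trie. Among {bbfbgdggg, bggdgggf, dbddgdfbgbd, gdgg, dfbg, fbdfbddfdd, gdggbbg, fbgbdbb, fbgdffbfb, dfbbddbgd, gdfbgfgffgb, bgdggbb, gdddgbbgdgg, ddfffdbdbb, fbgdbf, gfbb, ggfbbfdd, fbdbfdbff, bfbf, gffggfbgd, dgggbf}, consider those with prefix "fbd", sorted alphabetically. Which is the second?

fbdfbddfdd

Words with prefix "fbd", in lexicographic order: "fbdbfdbff", "fbdfbddfdd"
Position 2: fbdfbddfdd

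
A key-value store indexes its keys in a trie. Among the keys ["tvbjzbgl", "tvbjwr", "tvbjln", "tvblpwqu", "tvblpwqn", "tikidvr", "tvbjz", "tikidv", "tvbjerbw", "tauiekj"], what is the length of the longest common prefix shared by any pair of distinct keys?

Look for the deepest trie node that still has at least two words in its subtree.
e.g. "tvblpwqn" and "tvblpwqu" share the prefix "tvblpwq" of length 7; no pair shares a longer one.
Longest shared-prefix length: 7

7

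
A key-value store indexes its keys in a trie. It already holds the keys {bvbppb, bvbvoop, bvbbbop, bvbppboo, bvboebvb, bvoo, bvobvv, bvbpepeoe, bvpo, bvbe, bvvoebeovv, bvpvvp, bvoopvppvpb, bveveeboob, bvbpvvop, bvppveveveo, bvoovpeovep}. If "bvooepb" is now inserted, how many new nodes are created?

Walking "bvooepb" from the root, the first 4 characters ("bvoo") follow existing edges; "e" is the first miss.
New nodes needed: |"bvooepb"| − 4 = 7 − 4 = 3.

3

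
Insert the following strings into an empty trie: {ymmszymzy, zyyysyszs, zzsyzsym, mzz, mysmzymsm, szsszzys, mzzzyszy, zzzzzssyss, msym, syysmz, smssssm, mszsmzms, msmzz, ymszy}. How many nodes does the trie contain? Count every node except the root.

83

Insert word by word; a character creates a node only if that edge doesn't already exist:
  "ymmszymzy" → 9 new (y, m, m, s, z, y, m, z, y)
  "zyyysyszs" → 9 new (z, y, y, y, s, y, s, z, s)
  "zzsyzsym" → prefix "z" already present; 7 new (z, s, y, z, s, y, m)
  "mzz" → 3 new (m, z, z)
  "mysmzymsm" → prefix "m" already present; 8 new (y, s, m, z, y, m, s, m)
  "szsszzys" → 8 new (s, z, s, s, z, z, y, s)
  "mzzzyszy" → prefix "mzz" already present; 5 new (z, y, s, z, y)
  "zzzzzssyss" → prefix "zz" already present; 8 new (z, z, z, s, s, y, s, s)
  "msym" → prefix "m" already present; 3 new (s, y, m)
  "syysmz" → prefix "s" already present; 5 new (y, y, s, m, z)
  "smssssm" → prefix "s" already present; 6 new (m, s, s, s, s, m)
  "mszsmzms" → prefix "ms" already present; 6 new (z, s, m, z, m, s)
  "msmzz" → prefix "ms" already present; 3 new (m, z, z)
  "ymszy" → prefix "ym" already present; 3 new (s, z, y)
Total nodes = 9 + 9 + 7 + 3 + 8 + 8 + 5 + 8 + 3 + 5 + 6 + 6 + 3 + 3 = 83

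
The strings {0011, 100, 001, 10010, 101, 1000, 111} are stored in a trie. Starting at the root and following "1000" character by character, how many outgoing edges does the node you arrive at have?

Follow the path "1000" to its node, then look at its outgoing edges.
No stored string extends past "1000".
That node has 0 child edges.

0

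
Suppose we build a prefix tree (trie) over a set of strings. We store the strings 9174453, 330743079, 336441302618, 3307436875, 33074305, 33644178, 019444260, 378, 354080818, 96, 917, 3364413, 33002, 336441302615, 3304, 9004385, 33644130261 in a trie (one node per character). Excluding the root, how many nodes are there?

63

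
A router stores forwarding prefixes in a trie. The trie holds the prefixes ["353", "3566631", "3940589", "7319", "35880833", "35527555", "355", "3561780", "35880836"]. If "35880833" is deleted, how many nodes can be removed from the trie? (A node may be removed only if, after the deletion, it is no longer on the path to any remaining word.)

1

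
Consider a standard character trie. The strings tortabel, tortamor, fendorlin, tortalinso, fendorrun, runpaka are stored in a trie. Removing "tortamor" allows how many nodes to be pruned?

3

After clearing the end-marker at "tortamor", prune upward until reaching a node still needed by another word.
The suffix "mor" (3 nodes) is used only by "tortamor"; the node for "torta" still has the child "b", so pruning stops there.
Nodes removed: 3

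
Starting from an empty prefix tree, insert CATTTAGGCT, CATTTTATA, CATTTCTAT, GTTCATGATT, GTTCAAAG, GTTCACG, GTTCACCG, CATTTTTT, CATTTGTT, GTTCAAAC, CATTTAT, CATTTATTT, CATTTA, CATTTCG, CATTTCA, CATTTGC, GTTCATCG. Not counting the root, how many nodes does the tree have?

49

Count nodes per top-level branch (shared prefixes stored once):
  'C'-branch (CATTTA, CATTTAGGCT, CATTTAT, CATTTATTT, CATTTCA, CATTTCG, CATTTCTAT, CATTTGC, CATTTGTT, CATTTTATA, CATTTTTT): 29 nodes
  'G'-branch (GTTCAAAC, GTTCAAAG, GTTCACCG, GTTCACG, GTTCATCG, GTTCATGATT): 20 nodes
Sum: 49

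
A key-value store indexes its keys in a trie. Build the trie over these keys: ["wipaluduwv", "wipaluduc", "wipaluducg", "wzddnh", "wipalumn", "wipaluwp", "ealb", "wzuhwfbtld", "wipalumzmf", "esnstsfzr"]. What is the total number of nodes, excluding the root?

Trace insertions, counting only characters that open a new branch:
  "wipaluduwv" → 10 new (w, i, p, a, l, u, d, u, w, v)
  "wipaluduc" → prefix "wipaludu" already present; 1 new (c)
  "wipaluducg" → prefix "wipaluduc" already present; 1 new (g)
  "wzddnh" → prefix "w" already present; 5 new (z, d, d, n, h)
  "wipalumn" → prefix "wipalu" already present; 2 new (m, n)
  "wipaluwp" → prefix "wipalu" already present; 2 new (w, p)
  "ealb" → 4 new (e, a, l, b)
  "wzuhwfbtld" → prefix "wz" already present; 8 new (u, h, w, f, b, t, l, d)
  "wipalumzmf" → prefix "wipalum" already present; 3 new (z, m, f)
  "esnstsfzr" → prefix "e" already present; 8 new (s, n, s, t, s, f, z, r)
Total nodes = 10 + 1 + 1 + 5 + 2 + 2 + 4 + 8 + 3 + 8 = 44

44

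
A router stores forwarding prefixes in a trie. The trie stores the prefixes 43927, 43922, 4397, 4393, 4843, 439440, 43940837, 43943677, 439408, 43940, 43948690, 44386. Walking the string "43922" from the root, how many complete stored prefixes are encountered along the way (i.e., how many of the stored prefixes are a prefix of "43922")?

1

Traverse "43922" character by character; count nodes along the way that are marked as word ends.
Prefixes of the query that are stored words: "43922"
Count: 1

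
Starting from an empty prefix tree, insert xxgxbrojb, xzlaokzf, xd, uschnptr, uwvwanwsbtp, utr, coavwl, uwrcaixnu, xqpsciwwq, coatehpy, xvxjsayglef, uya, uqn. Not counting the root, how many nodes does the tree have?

77

Insert word by word; a character creates a node only if that edge doesn't already exist:
  "xxgxbrojb" → 9 new (x, x, g, x, b, r, o, j, b)
  "xzlaokzf" → prefix "x" already present; 7 new (z, l, a, o, k, z, f)
  "xd" → prefix "x" already present; 1 new (d)
  "uschnptr" → 8 new (u, s, c, h, n, p, t, r)
  "uwvwanwsbtp" → prefix "u" already present; 10 new (w, v, w, a, n, w, s, b, t, p)
  "utr" → prefix "u" already present; 2 new (t, r)
  "coavwl" → 6 new (c, o, a, v, w, l)
  "uwrcaixnu" → prefix "uw" already present; 7 new (r, c, a, i, x, n, u)
  "xqpsciwwq" → prefix "x" already present; 8 new (q, p, s, c, i, w, w, q)
  "coatehpy" → prefix "coa" already present; 5 new (t, e, h, p, y)
  "xvxjsayglef" → prefix "x" already present; 10 new (v, x, j, s, a, y, g, l, e, f)
  "uya" → prefix "u" already present; 2 new (y, a)
  "uqn" → prefix "u" already present; 2 new (q, n)
Total nodes = 9 + 7 + 1 + 8 + 10 + 2 + 6 + 7 + 8 + 5 + 10 + 2 + 2 = 77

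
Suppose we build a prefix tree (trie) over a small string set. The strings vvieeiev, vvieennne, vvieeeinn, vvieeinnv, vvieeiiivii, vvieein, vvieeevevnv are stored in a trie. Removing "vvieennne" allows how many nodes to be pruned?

A node on "vvieennne"'s path can go only if nothing else ends at it or branches off below it.
The suffix "nnne" (4 nodes) is used only by "vvieennne"; the node for "vviee" still has the child "i", so pruning stops there.
Nodes removed: 4

4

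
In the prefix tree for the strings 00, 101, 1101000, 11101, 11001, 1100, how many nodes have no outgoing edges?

5

Leaves are exactly the stored words that no other stored word extends.
Those words: "00", "101", "11001", "1101000", "11101"
Leaf count: 5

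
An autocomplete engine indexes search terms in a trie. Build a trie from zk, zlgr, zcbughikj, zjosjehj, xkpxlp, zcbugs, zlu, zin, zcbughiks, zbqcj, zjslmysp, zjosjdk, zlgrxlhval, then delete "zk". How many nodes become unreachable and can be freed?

Walk "zk" from the leaf back toward the root, removing each node that no remaining word uses.
The suffix "k" (1 node) is used only by "zk"; the node for "z" still has the child "l", so pruning stops there.
Nodes removed: 1

1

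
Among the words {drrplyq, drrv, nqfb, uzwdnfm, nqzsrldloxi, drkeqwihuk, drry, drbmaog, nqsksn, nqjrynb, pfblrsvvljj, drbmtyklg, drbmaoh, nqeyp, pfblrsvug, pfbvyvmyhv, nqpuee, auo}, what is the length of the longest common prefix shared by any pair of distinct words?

Look for the deepest trie node that still has at least two words in its subtree.
e.g. "pfblrsvug" and "pfblrsvvljj" share the prefix "pfblrsv" of length 7; no pair shares a longer one.
Longest shared-prefix length: 7

7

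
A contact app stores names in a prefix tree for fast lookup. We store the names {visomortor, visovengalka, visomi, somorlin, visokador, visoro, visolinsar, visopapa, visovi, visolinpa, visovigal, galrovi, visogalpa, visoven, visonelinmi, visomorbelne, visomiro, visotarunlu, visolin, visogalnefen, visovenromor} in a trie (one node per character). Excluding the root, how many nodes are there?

Insert word by word; a character creates a node only if that edge doesn't already exist:
  "visomortor" → 10 new (v, i, s, o, m, o, r, t, o, r)
  "visovengalka" → prefix "viso" already present; 8 new (v, e, n, g, a, l, k, a)
  "visomi" → prefix "visom" already present; 1 new (i)
  "somorlin" → 8 new (s, o, m, o, r, l, i, n)
  "visokador" → prefix "viso" already present; 5 new (k, a, d, o, r)
  "visoro" → prefix "viso" already present; 2 new (r, o)
  "visolinsar" → prefix "viso" already present; 6 new (l, i, n, s, a, r)
  "visopapa" → prefix "viso" already present; 4 new (p, a, p, a)
  "visovi" → prefix "visov" already present; 1 new (i)
  "visolinpa" → prefix "visolin" already present; 2 new (p, a)
  "visovigal" → prefix "visovi" already present; 3 new (g, a, l)
  "galrovi" → 7 new (g, a, l, r, o, v, i)
  "visogalpa" → prefix "viso" already present; 5 new (g, a, l, p, a)
  "visoven" → prefix "visoven" already present; 0 new (none)
  "visonelinmi" → prefix "viso" already present; 7 new (n, e, l, i, n, m, i)
  "visomorbelne" → prefix "visomor" already present; 5 new (b, e, l, n, e)
  "visomiro" → prefix "visomi" already present; 2 new (r, o)
  "visotarunlu" → prefix "viso" already present; 7 new (t, a, r, u, n, l, u)
  "visolin" → prefix "visolin" already present; 0 new (none)
  "visogalnefen" → prefix "visogal" already present; 5 new (n, e, f, e, n)
  "visovenromor" → prefix "visoven" already present; 5 new (r, o, m, o, r)
Total nodes = 10 + 8 + 1 + 8 + 5 + 2 + 6 + 4 + 1 + 2 + 3 + 7 + 5 + 0 + 7 + 5 + 2 + 7 + 0 + 5 + 5 = 93

93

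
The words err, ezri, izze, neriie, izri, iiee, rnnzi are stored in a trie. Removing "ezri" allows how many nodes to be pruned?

A node on "ezri"'s path can go only if nothing else ends at it or branches off below it.
The suffix "zri" (3 nodes) is used only by "ezri"; the node for "e" still has the child "r", so pruning stops there.
Nodes removed: 3

3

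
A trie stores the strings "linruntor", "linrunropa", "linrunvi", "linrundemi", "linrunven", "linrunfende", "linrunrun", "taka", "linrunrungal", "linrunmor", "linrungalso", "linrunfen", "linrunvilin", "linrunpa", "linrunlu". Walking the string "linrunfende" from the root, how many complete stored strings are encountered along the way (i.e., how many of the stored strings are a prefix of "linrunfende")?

2

Check each prefix of "linrunfende" against the stored set — each match is an end-marker on the path.
Prefixes of the query that are stored words: "linrunfen", "linrunfende"
Count: 2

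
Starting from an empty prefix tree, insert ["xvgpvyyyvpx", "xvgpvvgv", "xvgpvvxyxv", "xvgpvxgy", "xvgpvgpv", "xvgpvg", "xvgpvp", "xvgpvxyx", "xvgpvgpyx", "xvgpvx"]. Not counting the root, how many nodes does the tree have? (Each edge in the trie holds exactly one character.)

For each word, the new-node count is its length minus the longest prefix already in the trie:
  "xvgpvyyyvpx" → 11 new (x, v, g, p, v, y, y, y, v, p, x)
  "xvgpvvgv" → prefix "xvgpv" already present; 3 new (v, g, v)
  "xvgpvvxyxv" → prefix "xvgpvv" already present; 4 new (x, y, x, v)
  "xvgpvxgy" → prefix "xvgpv" already present; 3 new (x, g, y)
  "xvgpvgpv" → prefix "xvgpv" already present; 3 new (g, p, v)
  "xvgpvg" → prefix "xvgpvg" already present; 0 new (none)
  "xvgpvp" → prefix "xvgpv" already present; 1 new (p)
  "xvgpvxyx" → prefix "xvgpvx" already present; 2 new (y, x)
  "xvgpvgpyx" → prefix "xvgpvgp" already present; 2 new (y, x)
  "xvgpvx" → prefix "xvgpvx" already present; 0 new (none)
Total nodes = 11 + 3 + 4 + 3 + 3 + 0 + 1 + 2 + 2 + 0 = 29

29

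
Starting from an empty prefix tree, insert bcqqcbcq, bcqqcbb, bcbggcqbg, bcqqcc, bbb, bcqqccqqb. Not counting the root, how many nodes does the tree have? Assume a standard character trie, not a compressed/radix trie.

22

Trie structure (* marks end of a word):
(root)
└─ b
   ├─ b
   │  └─ b *
   └─ c
      ├─ b
      │  └─ g
      │     └─ g
      │        └─ c
      │           └─ q
      │              └─ b
      │                 └─ g *
      └─ q
         └─ q
            └─ c
               ├─ b
               │  ├─ b *
               │  └─ c
               │     └─ q *
               └─ c *
                  └─ q
                     └─ q
                        └─ b *
Counting every labelled node above: 22.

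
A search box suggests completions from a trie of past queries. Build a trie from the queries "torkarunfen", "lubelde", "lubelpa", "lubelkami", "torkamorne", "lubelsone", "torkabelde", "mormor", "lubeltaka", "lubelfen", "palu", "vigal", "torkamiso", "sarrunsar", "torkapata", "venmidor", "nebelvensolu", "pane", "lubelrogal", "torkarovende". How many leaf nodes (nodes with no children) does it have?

20

Leaves are exactly the stored words that no other stored word extends.
Those words: "lubelde", "lubelfen", "lubelkami", "lubelpa", "lubelrogal", "lubelsone", "lubeltaka", "mormor", "nebelvensolu", "palu", "pane", "sarrunsar", "torkabelde", "torkamiso", "torkamorne", "torkapata", "torkarovende", "torkarunfen", "venmidor", "vigal"
Leaf count: 20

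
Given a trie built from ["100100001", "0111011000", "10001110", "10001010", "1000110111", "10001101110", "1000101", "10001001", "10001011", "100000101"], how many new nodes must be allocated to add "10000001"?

2

The longest prefix of "10000001" already in the trie is "100000" (length 6).
Each of the 2 remaining characters creates one node.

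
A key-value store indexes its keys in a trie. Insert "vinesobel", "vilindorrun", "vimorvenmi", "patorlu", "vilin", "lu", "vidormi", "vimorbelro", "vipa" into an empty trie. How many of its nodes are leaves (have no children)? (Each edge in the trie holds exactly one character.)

8

A leaf is a node with no children — equivalently, the end of a word that is not a proper prefix of any other stored word.
Those words: "lu", "patorlu", "vidormi", "vilindorrun", "vimorbelro", "vimorvenmi", "vinesobel", "vipa"
Leaf count: 8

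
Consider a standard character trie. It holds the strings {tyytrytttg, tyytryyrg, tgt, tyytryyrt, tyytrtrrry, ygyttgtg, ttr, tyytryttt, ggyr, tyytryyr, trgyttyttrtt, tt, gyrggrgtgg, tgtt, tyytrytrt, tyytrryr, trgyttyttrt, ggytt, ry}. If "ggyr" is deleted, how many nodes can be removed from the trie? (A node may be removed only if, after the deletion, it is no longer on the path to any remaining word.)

1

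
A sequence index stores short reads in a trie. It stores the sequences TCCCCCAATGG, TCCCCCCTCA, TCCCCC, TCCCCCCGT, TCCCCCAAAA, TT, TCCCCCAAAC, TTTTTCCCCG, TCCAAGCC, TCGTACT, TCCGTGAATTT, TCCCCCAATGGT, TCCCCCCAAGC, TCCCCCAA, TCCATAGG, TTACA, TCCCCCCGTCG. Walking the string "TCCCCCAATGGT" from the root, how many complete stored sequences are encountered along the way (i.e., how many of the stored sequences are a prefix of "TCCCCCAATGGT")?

Walk "TCCCCCAATGGT" from the root; an end-of-word marker is hit whenever a stored word is a prefix of "TCCCCCAATGGT".
Prefixes of the query that are stored words: "TCCCCC", "TCCCCCAA", "TCCCCCAATGG", "TCCCCCAATGGT"
Count: 4

4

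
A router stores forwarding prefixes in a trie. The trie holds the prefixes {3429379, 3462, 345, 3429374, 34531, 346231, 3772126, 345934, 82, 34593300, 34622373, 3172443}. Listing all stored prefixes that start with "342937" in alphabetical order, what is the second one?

Filter for "342937…" and sort: "3429374", "3429379"
Position 2: 3429379

3429379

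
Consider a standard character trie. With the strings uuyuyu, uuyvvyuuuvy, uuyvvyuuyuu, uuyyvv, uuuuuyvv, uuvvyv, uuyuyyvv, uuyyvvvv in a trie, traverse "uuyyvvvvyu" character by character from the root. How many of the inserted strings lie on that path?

Walk "uuyyvvvvyu" from the root; an end-of-word marker is hit whenever a stored word is a prefix of "uuyyvvvvyu".
Prefixes of the query that are stored words: "uuyyvv", "uuyyvvvv"
Count: 2

2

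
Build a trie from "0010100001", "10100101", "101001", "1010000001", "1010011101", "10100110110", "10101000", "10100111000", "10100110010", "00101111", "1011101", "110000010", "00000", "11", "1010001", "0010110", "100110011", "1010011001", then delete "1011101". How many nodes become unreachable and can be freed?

4

Walk "1011101" from the leaf back toward the root, removing each node that no remaining word uses.
The suffix "1101" (4 nodes) is used only by "1011101"; the node for "101" still has the child "0", so pruning stops there.
Nodes removed: 4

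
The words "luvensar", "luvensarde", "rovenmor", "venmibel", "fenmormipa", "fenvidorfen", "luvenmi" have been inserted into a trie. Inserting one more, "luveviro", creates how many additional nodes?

4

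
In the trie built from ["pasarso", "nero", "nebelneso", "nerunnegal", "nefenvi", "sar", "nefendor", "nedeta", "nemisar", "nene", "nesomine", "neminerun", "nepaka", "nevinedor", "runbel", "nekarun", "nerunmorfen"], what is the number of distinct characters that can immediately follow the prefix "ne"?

10

Walk "ne" from the root, arriving at one node.
Characters that immediately follow "ne" among the stored strings: {b, d, f, k, m, n, p, r, s, v}.
That node has 10 child edges.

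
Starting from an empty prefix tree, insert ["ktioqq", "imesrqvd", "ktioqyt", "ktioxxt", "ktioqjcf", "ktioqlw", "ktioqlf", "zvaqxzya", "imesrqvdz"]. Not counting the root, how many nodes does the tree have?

Trie structure (* marks end of a word):
(root)
├─ i
│  └─ m
│     └─ e
│        └─ s
│           └─ r
│              └─ q
│                 └─ v
│                    └─ d *
│                       └─ z *
├─ k
│  └─ t
│     └─ i
│        └─ o
│           ├─ q
│           │  ├─ j
│           │  │  └─ c
│           │  │     └─ f *
│           │  ├─ l
│           │  │  ├─ f *
│           │  │  └─ w *
│           │  ├─ q *
│           │  └─ y
│           │     └─ t *
│           └─ x
│              └─ x
│                 └─ t *
└─ z
   └─ v
      └─ a
         └─ q
            └─ x
               └─ z
                  └─ y
                     └─ a *
Counting every labelled node above: 34.

34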